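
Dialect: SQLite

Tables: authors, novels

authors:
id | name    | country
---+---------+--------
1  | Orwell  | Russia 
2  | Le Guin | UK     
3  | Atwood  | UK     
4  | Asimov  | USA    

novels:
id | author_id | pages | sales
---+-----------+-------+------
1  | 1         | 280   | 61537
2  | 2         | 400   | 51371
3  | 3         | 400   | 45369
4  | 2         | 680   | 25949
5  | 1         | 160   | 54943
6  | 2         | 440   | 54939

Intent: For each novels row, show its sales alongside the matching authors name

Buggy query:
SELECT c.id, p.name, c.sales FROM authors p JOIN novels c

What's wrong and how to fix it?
Bug: Missing join condition: each novels row is matched to all authors rows instead of just its own

Fix: Add ON c.author_id = p.id to the JOIN

Corrected query:
SELECT c.id, p.name, c.sales FROM authors p JOIN novels c ON c.author_id = p.id

Result:
id | name    | sales
---+---------+------
1  | Orwell  | 61537
2  | Le Guin | 51371
3  | Atwood  | 45369
4  | Le Guin | 25949
5  | Orwell  | 54943
6  | Le Guin | 54939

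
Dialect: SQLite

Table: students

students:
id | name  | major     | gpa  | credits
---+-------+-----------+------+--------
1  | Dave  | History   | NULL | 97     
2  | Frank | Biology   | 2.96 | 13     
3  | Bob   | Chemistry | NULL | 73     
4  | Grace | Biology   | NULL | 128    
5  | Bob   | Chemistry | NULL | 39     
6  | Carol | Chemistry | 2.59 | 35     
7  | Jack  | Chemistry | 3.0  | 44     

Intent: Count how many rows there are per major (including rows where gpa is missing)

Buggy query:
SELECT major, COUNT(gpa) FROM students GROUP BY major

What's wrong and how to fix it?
Bug: COUNT(gpa) skips NULLs, so groups with missing gpa are undercounted

Fix: Use COUNT(*) to count all rows regardless of NULL

Corrected query:
SELECT major, COUNT(*) FROM students GROUP BY major

Result:
major     | COUNT(*)
----------+---------
Biology   | 2       
Chemistry | 4       
History   | 1       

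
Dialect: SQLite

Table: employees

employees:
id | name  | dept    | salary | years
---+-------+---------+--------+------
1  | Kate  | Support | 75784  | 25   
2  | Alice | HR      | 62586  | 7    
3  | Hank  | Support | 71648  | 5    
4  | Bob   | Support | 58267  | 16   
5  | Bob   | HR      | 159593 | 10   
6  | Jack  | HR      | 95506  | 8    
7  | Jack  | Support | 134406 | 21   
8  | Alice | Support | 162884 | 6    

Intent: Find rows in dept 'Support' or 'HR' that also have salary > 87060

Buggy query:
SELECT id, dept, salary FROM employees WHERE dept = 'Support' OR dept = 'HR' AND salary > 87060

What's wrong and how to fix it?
Bug: Without parentheses, AND is evaluated before OR, so the salary filter only applies to the 'HR' branch

Fix: Group the OR with parentheses (or use IN), then AND the threshold

Corrected query:
SELECT id, dept, salary FROM employees WHERE (dept = 'Support' OR dept = 'HR') AND salary > 87060

Result:
id | dept    | salary
---+---------+-------
5  | HR      | 159593
6  | HR      | 95506 
7  | Support | 134406
8  | Support | 162884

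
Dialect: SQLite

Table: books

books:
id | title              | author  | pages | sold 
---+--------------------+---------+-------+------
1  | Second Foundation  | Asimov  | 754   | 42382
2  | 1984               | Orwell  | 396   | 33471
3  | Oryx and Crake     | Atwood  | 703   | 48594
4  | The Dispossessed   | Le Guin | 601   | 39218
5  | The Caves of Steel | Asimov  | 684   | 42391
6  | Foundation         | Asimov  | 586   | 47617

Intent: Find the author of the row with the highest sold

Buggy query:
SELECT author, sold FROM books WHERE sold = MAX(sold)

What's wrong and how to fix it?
Bug: MAX(sold) is an aggregate and cannot be used directly in WHERE

Fix: Use a subquery: WHERE sold = (SELECT MAX(sold) FROM books)

Corrected query:
SELECT author, sold FROM books WHERE sold = (SELECT MAX(sold) FROM books)

Result:
author | sold 
-------+------
Atwood | 48594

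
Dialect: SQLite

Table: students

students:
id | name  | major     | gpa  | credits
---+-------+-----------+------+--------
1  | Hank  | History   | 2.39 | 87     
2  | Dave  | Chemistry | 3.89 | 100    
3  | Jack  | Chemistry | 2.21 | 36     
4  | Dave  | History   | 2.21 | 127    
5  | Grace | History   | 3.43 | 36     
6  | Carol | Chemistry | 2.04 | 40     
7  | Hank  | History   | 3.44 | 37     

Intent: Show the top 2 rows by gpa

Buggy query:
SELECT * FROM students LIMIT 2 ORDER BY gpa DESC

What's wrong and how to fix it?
Bug: ORDER BY cannot follow LIMIT; LIMIT is the final clause

Fix: Sort with ORDER BY, then apply LIMIT

Corrected query:
SELECT * FROM students ORDER BY gpa DESC LIMIT 2

Result:
id | name | major     | gpa  | credits
---+------+-----------+------+--------
2  | Dave | Chemistry | 3.89 | 100    
7  | Hank | History   | 3.44 | 37     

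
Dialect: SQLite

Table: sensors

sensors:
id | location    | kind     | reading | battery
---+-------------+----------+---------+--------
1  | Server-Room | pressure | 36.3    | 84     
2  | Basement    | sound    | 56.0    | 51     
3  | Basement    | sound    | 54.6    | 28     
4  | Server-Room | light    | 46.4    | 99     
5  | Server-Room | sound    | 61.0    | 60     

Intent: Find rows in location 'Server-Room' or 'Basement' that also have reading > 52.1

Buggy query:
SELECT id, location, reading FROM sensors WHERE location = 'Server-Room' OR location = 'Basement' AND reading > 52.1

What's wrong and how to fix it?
Bug: AND binds tighter than OR, so this parses as location = 'Server-Room' OR (location = 'Basement' AND reading > 52.1)

Fix: Group the OR with parentheses (or use IN), then AND the threshold

Corrected query:
SELECT id, location, reading FROM sensors WHERE (location = 'Server-Room' OR location = 'Basement') AND reading > 52.1

Result:
id | location    | reading
---+-------------+--------
2  | Basement    | 56     
3  | Basement    | 54.6   
5  | Server-Room | 61     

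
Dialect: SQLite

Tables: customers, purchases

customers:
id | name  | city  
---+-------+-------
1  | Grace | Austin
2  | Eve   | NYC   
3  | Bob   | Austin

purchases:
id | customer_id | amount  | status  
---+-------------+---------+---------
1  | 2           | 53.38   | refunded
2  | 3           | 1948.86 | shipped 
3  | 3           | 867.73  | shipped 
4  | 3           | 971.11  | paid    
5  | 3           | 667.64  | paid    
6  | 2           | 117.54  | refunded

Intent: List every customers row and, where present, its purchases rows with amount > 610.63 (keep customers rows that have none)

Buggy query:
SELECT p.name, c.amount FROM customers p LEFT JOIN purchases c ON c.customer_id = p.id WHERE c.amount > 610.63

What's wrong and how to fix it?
Bug: A WHERE condition on the right-hand table after LEFT JOIN drops unmatched parents

Fix: Move the right-table condition into the ON clause so unmatched parents are kept

Corrected query:
SELECT p.name, c.amount FROM customers p LEFT JOIN purchases c ON c.customer_id = p.id AND c.amount > 610.63

Result:
name  | amount 
------+--------
Grace | NULL   
Eve   | NULL   
Bob   | 667.64 
Bob   | 867.73 
Bob   | 971.11 
Bob   | 1948.86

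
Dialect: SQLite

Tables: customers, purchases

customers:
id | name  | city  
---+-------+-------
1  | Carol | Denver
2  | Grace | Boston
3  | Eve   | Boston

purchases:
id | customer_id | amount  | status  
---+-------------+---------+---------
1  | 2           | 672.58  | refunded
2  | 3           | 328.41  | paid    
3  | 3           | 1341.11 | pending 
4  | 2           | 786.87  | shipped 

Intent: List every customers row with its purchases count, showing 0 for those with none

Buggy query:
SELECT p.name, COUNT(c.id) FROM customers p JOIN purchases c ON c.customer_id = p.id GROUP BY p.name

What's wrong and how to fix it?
Bug: An inner join excludes parents with zero children

Fix: Use LEFT JOIN so parents without children still appear (COUNT(c.id) gives 0)

Corrected query:
SELECT p.name, COUNT(c.id) FROM customers p LEFT JOIN purchases c ON c.customer_id = p.id GROUP BY p.name

Result:
name  | COUNT(c.id)
------+------------
Carol | 0          
Eve   | 2          
Grace | 2          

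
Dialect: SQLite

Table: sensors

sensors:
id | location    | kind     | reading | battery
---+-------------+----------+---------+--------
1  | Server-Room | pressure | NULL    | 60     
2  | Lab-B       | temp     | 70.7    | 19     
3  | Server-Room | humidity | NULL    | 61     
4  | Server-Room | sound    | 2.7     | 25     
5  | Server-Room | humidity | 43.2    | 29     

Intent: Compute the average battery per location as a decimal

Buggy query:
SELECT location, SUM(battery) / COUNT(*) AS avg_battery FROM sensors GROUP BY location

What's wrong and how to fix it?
Bug: SUM(battery) and COUNT(*) are both integers; the division truncates the fractional part

Fix: Multiply by 1.0 (or CAST to REAL) to force floating-point division

Corrected query:
SELECT location, SUM(battery) * 1.0 / COUNT(*) AS avg_battery FROM sensors GROUP BY location

Result:
location    | avg_battery
------------+------------
Lab-B       | 19         
Server-Room | 43.75      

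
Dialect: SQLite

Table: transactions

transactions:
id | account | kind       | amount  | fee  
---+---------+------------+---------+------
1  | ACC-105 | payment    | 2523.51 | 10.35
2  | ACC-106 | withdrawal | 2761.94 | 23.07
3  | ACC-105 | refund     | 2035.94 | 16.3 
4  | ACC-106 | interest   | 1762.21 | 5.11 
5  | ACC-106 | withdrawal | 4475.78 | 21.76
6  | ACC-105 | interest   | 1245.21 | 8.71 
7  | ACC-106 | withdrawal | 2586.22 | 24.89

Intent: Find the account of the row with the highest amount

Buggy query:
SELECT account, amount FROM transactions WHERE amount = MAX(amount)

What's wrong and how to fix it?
Bug: WHERE is evaluated per row; an aggregate over the whole table isn't defined there

Fix: Wrap MAX in a scalar subquery so WHERE compares against a single value

Corrected query:
SELECT account, amount FROM transactions WHERE amount = (SELECT MAX(amount) FROM transactions)

Result:
account | amount 
--------+--------
ACC-106 | 4475.78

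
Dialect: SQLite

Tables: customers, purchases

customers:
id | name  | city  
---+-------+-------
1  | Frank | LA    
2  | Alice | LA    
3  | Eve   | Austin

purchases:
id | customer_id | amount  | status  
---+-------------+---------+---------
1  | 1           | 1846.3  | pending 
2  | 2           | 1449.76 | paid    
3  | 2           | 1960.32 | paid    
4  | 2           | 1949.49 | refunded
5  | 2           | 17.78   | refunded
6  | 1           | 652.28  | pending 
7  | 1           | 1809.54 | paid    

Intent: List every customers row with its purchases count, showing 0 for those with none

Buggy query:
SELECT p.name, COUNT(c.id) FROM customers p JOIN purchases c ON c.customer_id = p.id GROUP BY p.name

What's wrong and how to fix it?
Bug: INNER JOIN drops customers rows that have no matching purchases rows

Fix: Use LEFT JOIN so parents without children still appear (COUNT(c.id) gives 0)

Corrected query:
SELECT p.name, COUNT(c.id) FROM customers p LEFT JOIN purchases c ON c.customer_id = p.id GROUP BY p.name

Result:
name  | COUNT(c.id)
------+------------
Alice | 4          
Eve   | 0          
Frank | 3          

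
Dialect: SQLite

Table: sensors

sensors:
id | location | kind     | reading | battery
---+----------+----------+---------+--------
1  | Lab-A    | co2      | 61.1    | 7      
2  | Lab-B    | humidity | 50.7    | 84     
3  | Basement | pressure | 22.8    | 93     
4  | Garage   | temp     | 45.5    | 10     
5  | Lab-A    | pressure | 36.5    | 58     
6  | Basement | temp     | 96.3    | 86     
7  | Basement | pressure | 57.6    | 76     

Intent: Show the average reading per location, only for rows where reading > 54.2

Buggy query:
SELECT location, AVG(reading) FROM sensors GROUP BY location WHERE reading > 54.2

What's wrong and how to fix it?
Bug: Row-level WHERE must come before GROUP BY in the clause order

Fix: Move the WHERE clause before GROUP BY

Corrected query:
SELECT location, AVG(reading) FROM sensors WHERE reading > 54.2 GROUP BY location

Result:
location | AVG(reading)
---------+-------------
Basement | 76.95       
Lab-A    | 61.1        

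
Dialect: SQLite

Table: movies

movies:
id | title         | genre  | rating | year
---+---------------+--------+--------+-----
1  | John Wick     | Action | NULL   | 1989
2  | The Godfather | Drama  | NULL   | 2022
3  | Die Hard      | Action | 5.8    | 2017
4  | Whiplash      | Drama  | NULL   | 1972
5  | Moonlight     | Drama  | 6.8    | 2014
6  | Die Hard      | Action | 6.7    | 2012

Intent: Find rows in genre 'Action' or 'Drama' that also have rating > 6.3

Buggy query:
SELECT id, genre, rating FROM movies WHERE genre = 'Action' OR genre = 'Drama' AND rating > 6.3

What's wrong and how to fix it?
Bug: Without parentheses, AND is evaluated before OR, so the rating filter only applies to the 'Drama' branch

Fix: Add parentheses around the OR so the AND applies to both alternatives

Corrected query:
SELECT id, genre, rating FROM movies WHERE (genre = 'Action' OR genre = 'Drama') AND rating > 6.3

Result:
id | genre  | rating
---+--------+-------
5  | Drama  | 6.8   
6  | Action | 6.7   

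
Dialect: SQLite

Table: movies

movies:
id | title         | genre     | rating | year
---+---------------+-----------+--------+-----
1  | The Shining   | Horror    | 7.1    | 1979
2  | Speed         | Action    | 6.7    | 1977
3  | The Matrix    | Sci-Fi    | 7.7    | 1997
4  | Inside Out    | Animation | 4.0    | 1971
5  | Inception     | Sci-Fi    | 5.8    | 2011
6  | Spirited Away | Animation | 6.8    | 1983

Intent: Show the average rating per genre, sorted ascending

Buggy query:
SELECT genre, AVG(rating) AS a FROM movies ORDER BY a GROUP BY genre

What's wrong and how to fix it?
Bug: GROUP BY must precede ORDER BY

Fix: Reorder: SELECT … FROM … GROUP BY … ORDER BY …

Corrected query:
SELECT genre, AVG(rating) AS a FROM movies GROUP BY genre ORDER BY a

Result:
genre     | a   
----------+-----
Animation | 5.4 
Action    | 6.7 
Sci-Fi    | 6.75
Horror    | 7.1 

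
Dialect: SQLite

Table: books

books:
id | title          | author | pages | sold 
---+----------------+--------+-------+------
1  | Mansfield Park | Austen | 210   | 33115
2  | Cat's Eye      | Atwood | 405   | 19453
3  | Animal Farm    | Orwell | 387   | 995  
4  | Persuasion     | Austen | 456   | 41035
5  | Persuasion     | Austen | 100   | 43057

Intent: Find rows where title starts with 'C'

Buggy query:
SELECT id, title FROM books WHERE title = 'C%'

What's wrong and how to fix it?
Bug: Wildcards only work with LIKE; '=' treats '%' as a literal character

Fix: Use LIKE for wildcard pattern matching

Corrected query:
SELECT id, title FROM books WHERE title LIKE 'C%'

Result:
id | title    
---+----------
2  | Cat's Eye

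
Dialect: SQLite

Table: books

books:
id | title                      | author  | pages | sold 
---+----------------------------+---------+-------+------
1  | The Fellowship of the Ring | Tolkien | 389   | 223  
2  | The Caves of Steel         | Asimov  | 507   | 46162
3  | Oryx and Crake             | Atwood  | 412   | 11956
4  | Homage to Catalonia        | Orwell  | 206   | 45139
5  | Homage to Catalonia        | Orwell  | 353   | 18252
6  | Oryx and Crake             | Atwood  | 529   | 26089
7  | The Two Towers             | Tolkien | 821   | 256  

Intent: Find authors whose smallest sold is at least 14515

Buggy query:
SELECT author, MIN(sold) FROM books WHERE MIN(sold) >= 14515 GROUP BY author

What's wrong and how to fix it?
Bug: MIN() in WHERE is a misuse of aggregate

Fix: Use HAVING for the per-group MIN condition

Corrected query:
SELECT author, MIN(sold) FROM books GROUP BY author HAVING MIN(sold) >= 14515

Result:
author | MIN(sold)
-------+----------
Asimov | 46162    
Orwell | 18252    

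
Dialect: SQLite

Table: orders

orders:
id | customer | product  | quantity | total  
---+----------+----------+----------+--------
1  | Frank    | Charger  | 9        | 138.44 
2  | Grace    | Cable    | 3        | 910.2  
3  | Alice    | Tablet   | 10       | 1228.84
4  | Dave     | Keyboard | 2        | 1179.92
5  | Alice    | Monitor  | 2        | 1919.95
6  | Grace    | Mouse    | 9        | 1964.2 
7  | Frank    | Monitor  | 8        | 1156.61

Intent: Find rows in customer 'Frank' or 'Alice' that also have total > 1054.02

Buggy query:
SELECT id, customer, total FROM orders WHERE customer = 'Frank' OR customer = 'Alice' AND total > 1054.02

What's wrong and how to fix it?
Bug: Without parentheses, AND is evaluated before OR, so the total filter only applies to the 'Alice' branch

Fix: Add parentheses around the OR so the AND applies to both alternatives

Corrected query:
SELECT id, customer, total FROM orders WHERE (customer = 'Frank' OR customer = 'Alice') AND total > 1054.02

Result:
id | customer | total  
---+----------+--------
3  | Alice    | 1228.84
5  | Alice    | 1919.95
7  | Frank    | 1156.61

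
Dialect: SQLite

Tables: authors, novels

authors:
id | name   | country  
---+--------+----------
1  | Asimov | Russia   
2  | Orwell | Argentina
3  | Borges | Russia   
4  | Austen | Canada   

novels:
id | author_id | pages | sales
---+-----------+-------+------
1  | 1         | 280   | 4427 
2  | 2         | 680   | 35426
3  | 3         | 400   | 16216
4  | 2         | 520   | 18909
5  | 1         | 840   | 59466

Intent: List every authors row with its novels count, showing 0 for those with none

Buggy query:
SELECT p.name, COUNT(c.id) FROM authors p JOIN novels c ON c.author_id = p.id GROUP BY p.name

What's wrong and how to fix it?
Bug: INNER JOIN drops authors rows that have no matching novels rows

Fix: Switch to LEFT JOIN to retain unmatched parent rows

Corrected query:
SELECT p.name, COUNT(c.id) FROM authors p LEFT JOIN novels c ON c.author_id = p.id GROUP BY p.name

Result:
name   | COUNT(c.id)
-------+------------
Asimov | 2          
Austen | 0          
Borges | 1          
Orwell | 2          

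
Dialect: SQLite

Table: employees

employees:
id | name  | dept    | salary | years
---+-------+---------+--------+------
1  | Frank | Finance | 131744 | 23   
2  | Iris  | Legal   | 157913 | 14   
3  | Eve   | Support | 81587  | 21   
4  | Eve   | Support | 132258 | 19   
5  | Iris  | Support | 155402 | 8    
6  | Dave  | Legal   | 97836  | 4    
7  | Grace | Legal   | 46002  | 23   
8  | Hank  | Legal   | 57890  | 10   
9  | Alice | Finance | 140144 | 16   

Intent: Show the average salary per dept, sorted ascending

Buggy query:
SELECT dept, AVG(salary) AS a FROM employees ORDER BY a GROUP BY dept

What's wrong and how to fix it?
Bug: ORDER BY appears before GROUP BY; SQL clause order requires GROUP BY first

Fix: Move ORDER BY to the end, after GROUP BY

Corrected query:
SELECT dept, AVG(salary) AS a FROM employees GROUP BY dept ORDER BY a

Result:
dept    | a            
--------+--------------
Legal   | 89910.25     
Support | 123082.333333
Finance | 135944       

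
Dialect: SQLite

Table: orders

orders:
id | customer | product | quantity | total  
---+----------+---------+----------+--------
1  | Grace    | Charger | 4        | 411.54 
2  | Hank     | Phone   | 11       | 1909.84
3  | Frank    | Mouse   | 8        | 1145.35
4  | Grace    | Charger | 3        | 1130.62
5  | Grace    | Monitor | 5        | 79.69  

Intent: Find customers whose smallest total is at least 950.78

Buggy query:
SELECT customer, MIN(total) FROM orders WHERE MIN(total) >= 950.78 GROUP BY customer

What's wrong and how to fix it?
Bug: MIN() in WHERE is a misuse of aggregate

Fix: Replace WHERE with HAVING after the GROUP BY

Corrected query:
SELECT customer, MIN(total) FROM orders GROUP BY customer HAVING MIN(total) >= 950.78

Result:
customer | MIN(total)
---------+-----------
Frank    | 1145.35   
Hank     | 1909.84   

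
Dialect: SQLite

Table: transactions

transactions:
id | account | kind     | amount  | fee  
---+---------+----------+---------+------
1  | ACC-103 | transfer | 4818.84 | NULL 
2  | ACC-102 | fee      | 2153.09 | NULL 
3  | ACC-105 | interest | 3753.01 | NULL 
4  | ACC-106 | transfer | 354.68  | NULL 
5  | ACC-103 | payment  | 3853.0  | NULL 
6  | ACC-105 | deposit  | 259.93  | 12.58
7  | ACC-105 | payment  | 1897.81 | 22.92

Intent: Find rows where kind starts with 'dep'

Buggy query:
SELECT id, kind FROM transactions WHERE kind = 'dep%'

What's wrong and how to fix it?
Bug: Wildcards only work with LIKE; '=' treats '%' as a literal character

Fix: Use LIKE for wildcard pattern matching

Corrected query:
SELECT id, kind FROM transactions WHERE kind LIKE 'dep%'

Result:
id | kind   
---+--------
6  | deposit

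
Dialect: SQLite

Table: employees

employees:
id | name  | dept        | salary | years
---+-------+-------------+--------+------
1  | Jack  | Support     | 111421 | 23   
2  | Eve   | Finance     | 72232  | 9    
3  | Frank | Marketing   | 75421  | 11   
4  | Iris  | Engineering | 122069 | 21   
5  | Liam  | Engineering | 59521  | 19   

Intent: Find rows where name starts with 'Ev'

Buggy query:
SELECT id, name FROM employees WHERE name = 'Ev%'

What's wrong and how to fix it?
Bug: Wildcards only work with LIKE; '=' treats '%' as a literal character

Fix: Use LIKE for wildcard pattern matching

Corrected query:
SELECT id, name FROM employees WHERE name LIKE 'Ev%'

Result:
id | name
---+-----
2  | Eve 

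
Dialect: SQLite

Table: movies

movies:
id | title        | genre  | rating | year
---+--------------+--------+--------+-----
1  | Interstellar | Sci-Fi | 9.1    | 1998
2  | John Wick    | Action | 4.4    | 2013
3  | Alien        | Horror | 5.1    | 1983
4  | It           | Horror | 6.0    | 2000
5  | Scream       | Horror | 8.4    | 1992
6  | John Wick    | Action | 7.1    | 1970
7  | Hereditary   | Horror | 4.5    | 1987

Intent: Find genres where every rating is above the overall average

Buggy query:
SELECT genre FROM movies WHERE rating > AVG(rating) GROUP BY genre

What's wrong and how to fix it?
Bug: WHERE evaluates per row before aggregation, so AVG() is unavailable

Fix: Compute the overall average in a scalar subquery and compare each group's MIN against it in HAVING

Corrected query:
SELECT genre FROM movies GROUP BY genre HAVING MIN(rating) > (SELECT AVG(rating) FROM movies)

Result:
genre 
------
Sci-Fi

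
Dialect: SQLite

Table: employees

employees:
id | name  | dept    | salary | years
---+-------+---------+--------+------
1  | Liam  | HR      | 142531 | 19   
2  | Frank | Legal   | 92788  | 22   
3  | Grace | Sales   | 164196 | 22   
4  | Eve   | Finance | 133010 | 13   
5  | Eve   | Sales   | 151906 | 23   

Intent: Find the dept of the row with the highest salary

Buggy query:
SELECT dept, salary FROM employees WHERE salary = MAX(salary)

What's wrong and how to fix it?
Bug: WHERE is evaluated per row; an aggregate over the whole table isn't defined there

Fix: Use a subquery: WHERE salary = (SELECT MAX(salary) FROM employees)

Corrected query:
SELECT dept, salary FROM employees WHERE salary = (SELECT MAX(salary) FROM employees)

Result:
dept  | salary
------+-------
Sales | 164196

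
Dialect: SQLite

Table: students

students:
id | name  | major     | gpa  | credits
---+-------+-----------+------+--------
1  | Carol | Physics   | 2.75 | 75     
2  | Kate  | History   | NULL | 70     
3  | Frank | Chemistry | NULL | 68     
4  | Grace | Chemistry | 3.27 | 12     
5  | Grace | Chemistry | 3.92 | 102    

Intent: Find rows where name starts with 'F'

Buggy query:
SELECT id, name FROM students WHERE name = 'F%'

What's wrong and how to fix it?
Bug: '=' compares the literal string including the % character; pattern matching needs LIKE

Fix: Use LIKE for wildcard pattern matching

Corrected query:
SELECT id, name FROM students WHERE name LIKE 'F%'

Result:
id | name 
---+------
3  | Frank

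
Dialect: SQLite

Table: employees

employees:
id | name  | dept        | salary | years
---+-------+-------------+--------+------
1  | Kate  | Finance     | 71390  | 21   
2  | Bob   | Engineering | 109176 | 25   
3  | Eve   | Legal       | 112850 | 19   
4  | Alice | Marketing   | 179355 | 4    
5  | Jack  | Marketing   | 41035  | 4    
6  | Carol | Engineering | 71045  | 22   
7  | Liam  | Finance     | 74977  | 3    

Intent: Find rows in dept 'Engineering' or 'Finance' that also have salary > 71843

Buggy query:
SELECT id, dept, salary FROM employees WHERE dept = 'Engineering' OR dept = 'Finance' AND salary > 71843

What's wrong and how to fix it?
Bug: Without parentheses, AND is evaluated before OR, so the salary filter only applies to the 'Finance' branch

Fix: Group the OR with parentheses (or use IN), then AND the threshold

Corrected query:
SELECT id, dept, salary FROM employees WHERE (dept = 'Engineering' OR dept = 'Finance') AND salary > 71843

Result:
id | dept        | salary
---+-------------+-------
2  | Engineering | 109176
7  | Finance     | 74977 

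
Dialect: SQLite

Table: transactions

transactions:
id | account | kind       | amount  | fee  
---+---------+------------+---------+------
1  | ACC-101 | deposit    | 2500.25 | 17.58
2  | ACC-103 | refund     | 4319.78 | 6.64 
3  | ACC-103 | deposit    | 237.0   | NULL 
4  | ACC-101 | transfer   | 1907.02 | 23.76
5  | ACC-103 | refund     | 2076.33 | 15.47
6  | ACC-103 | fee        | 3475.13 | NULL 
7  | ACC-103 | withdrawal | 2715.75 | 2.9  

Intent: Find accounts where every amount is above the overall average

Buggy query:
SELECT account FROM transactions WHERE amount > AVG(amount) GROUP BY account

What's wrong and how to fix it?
Bug: WHERE evaluates per row before aggregation, so AVG() is unavailable

Fix: Use a subquery for AVG and a HAVING MIN(...) filter so the condition holds for every row in the group

Corrected query:
SELECT account FROM transactions GROUP BY account HAVING MIN(amount) > (SELECT AVG(amount) FROM transactions)

Result:
(no rows)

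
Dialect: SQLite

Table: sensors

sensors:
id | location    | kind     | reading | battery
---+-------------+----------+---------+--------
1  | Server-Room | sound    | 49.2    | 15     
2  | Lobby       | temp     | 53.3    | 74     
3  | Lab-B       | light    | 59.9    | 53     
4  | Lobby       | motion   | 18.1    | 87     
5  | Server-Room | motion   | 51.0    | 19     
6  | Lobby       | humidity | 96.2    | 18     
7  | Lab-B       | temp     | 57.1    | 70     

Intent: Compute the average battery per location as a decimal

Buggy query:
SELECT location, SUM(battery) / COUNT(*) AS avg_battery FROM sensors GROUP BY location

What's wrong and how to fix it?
Bug: SUM(battery) and COUNT(*) are both integers; the division truncates the fractional part

Fix: Cast one side to REAL so the division keeps the fractional part

Corrected query:
SELECT location, SUM(battery) * 1.0 / COUNT(*) AS avg_battery FROM sensors GROUP BY location

Result:
location    | avg_battery
------------+------------
Lab-B       | 61.5       
Lobby       | 59.666667  
Server-Room | 17         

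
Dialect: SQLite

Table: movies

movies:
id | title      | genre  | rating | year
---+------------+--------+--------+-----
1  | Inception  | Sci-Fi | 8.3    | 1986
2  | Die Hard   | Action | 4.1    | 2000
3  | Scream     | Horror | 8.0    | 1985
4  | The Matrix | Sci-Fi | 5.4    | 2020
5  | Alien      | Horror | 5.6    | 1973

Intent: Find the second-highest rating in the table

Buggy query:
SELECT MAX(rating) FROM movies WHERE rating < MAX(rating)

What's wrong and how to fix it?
Bug: The inner MAX is an aggregate inside WHERE, which is not allowed

Fix: Put the inner MAX in a scalar subquery

Corrected query:
SELECT MAX(rating) FROM movies WHERE rating < (SELECT MAX(rating) FROM movies)

Result:
MAX(rating)
-----------
8          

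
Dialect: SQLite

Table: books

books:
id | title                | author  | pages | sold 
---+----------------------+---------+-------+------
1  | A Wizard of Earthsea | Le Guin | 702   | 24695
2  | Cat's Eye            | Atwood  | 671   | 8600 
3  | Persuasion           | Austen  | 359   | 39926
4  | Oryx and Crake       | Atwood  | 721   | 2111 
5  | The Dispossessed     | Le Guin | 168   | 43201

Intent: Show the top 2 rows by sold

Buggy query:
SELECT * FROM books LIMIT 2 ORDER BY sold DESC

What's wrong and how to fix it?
Bug: ORDER BY cannot follow LIMIT; LIMIT is the final clause

Fix: Sort with ORDER BY, then apply LIMIT

Corrected query:
SELECT * FROM books ORDER BY sold DESC LIMIT 2

Result:
id | title            | author  | pages | sold 
---+------------------+---------+-------+------
5  | The Dispossessed | Le Guin | 168   | 43201
3  | Persuasion       | Austen  | 359   | 39926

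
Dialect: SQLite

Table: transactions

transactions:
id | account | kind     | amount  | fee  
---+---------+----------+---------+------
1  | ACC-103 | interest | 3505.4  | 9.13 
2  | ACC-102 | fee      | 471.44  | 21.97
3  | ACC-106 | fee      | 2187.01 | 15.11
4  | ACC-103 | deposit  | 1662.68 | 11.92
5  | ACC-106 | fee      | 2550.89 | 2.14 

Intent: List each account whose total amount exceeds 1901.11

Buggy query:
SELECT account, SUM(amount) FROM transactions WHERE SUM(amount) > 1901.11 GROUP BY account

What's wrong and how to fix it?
Bug: SUM(amount) is an aggregate, but WHERE filters rows before aggregation

Fix: Use HAVING (which filters groups after aggregation) instead of WHERE

Corrected query:
SELECT account, SUM(amount) FROM transactions GROUP BY account HAVING SUM(amount) > 1901.11

Result:
account | SUM(amount)
--------+------------
ACC-103 | 5168.08    
ACC-106 | 4737.9     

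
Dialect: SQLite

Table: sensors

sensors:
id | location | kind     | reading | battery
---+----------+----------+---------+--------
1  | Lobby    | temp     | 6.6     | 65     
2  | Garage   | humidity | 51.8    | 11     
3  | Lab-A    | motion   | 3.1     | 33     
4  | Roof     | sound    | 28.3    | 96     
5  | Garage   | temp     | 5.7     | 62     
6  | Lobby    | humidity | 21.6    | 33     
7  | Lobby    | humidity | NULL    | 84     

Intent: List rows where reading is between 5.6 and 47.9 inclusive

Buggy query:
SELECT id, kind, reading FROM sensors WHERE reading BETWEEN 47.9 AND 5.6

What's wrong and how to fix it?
Bug: BETWEEN expects the lower bound first; with 47.9 AND 5.6 the range is empty

Fix: Write BETWEEN 5.6 AND 47.9

Corrected query:
SELECT id, kind, reading FROM sensors WHERE reading BETWEEN 5.6 AND 47.9

Result:
id | kind     | reading
---+----------+--------
1  | temp     | 6.6    
4  | sound    | 28.3   
5  | temp     | 5.7    
6  | humidity | 21.6   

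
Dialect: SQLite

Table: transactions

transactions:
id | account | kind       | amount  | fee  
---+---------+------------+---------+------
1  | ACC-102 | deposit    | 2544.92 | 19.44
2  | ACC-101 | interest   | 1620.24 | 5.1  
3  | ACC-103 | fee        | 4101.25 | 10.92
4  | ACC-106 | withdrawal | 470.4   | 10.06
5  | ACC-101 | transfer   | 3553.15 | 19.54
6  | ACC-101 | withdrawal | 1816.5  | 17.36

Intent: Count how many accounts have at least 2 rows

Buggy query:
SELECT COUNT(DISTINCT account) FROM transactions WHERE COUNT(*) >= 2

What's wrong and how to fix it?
Bug: WHERE filters individual rows, not groups, so a group-level COUNT is invalid there

Fix: Group first with HAVING COUNT(*) >= 2, then COUNT the resulting groups

Corrected query:
SELECT COUNT(*) FROM (SELECT account FROM transactions GROUP BY account HAVING COUNT(*) >= 2)

Result:
COUNT(*)
--------
1       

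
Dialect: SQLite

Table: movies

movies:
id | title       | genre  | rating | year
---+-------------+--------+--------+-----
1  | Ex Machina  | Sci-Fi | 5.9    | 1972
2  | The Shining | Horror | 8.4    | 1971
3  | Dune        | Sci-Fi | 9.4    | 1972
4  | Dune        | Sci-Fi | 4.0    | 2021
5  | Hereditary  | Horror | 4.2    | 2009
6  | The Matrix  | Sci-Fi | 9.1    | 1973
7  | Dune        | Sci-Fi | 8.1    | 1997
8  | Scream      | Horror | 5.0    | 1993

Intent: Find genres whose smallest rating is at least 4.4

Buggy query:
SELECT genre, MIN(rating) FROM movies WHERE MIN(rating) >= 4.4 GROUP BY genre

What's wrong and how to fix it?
Bug: Aggregates like MIN are computed per group after WHERE runs

Fix: Use HAVING for the per-group MIN condition

Corrected query:
SELECT genre, MIN(rating) FROM movies GROUP BY genre HAVING MIN(rating) >= 4.4

Result:
(no rows)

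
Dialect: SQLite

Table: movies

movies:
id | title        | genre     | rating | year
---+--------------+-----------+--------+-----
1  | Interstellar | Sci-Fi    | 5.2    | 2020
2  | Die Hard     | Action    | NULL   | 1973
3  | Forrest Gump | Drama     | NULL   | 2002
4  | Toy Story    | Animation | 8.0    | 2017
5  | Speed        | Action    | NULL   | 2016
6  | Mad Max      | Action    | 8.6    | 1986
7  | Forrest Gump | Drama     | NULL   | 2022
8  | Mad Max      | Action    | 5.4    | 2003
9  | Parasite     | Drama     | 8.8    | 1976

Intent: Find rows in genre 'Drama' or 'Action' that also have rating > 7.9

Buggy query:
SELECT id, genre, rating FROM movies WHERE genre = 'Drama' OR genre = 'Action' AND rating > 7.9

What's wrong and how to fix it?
Bug: Without parentheses, AND is evaluated before OR, so the rating filter only applies to the 'Action' branch

Fix: Add parentheses around the OR so the AND applies to both alternatives

Corrected query:
SELECT id, genre, rating FROM movies WHERE (genre = 'Drama' OR genre = 'Action') AND rating > 7.9

Result:
id | genre  | rating
---+--------+-------
6  | Action | 8.6   
9  | Drama  | 8.8   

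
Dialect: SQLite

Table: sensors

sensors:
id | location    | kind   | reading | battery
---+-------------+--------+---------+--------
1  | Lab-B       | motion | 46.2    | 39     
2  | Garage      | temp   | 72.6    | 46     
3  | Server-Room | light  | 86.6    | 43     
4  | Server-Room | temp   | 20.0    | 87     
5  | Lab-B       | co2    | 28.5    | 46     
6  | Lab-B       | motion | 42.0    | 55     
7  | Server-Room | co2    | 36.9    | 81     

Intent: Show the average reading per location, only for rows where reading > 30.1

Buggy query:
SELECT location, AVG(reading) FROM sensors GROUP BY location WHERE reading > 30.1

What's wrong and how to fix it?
Bug: Row-level WHERE must come before GROUP BY in the clause order

Fix: Move the WHERE clause before GROUP BY

Corrected query:
SELECT location, AVG(reading) FROM sensors WHERE reading > 30.1 GROUP BY location

Result:
location    | AVG(reading)
------------+-------------
Garage      | 72.6        
Lab-B       | 44.1        
Server-Room | 61.75       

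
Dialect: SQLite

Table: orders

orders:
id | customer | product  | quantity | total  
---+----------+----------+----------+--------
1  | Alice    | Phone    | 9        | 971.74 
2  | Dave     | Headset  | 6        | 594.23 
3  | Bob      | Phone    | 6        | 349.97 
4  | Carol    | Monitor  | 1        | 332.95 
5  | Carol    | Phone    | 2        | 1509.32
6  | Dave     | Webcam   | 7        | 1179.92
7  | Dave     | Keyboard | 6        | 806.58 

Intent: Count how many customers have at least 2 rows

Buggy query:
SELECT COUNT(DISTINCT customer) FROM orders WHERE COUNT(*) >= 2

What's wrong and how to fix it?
Bug: WHERE filters individual rows, not groups, so a group-level COUNT is invalid there

Fix: Use a subquery that GROUPs and filters with HAVING, then count its rows

Corrected query:
SELECT COUNT(*) FROM (SELECT customer FROM orders GROUP BY customer HAVING COUNT(*) >= 2)

Result:
COUNT(*)
--------
2       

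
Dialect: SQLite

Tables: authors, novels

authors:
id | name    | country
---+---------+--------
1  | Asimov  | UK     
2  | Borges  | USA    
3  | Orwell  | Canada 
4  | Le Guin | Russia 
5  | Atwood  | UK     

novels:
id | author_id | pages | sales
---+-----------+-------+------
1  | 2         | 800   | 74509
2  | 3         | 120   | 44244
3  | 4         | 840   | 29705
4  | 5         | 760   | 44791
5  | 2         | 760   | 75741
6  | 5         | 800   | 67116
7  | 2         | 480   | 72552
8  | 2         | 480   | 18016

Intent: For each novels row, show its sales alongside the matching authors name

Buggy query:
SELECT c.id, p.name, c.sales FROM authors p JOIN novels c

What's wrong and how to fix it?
Bug: Missing join condition: each novels row is matched to all authors rows instead of just its own

Fix: Specify the join condition linking the foreign key to the parent id

Corrected query:
SELECT c.id, p.name, c.sales FROM authors p JOIN novels c ON c.author_id = p.id

Result:
id | name    | sales
---+---------+------
1  | Borges  | 74509
2  | Orwell  | 44244
3  | Le Guin | 29705
4  | Atwood  | 44791
5  | Borges  | 75741
6  | Atwood  | 67116
7  | Borges  | 72552
8  | Borges  | 18016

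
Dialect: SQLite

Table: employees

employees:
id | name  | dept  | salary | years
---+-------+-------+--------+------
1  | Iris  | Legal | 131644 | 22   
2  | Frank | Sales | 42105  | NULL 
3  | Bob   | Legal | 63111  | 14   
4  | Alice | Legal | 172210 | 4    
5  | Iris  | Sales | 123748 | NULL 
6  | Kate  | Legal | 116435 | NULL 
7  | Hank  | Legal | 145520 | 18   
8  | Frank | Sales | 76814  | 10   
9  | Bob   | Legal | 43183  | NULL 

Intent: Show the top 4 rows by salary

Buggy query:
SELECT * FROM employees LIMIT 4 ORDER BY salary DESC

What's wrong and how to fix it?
Bug: LIMIT must come after ORDER BY

Fix: Sort with ORDER BY, then apply LIMIT

Corrected query:
SELECT * FROM employees ORDER BY salary DESC LIMIT 4

Result:
id | name  | dept  | salary | years
---+-------+-------+--------+------
4  | Alice | Legal | 172210 | 4    
7  | Hank  | Legal | 145520 | 18   
1  | Iris  | Legal | 131644 | 22   
5  | Iris  | Sales | 123748 | NULL 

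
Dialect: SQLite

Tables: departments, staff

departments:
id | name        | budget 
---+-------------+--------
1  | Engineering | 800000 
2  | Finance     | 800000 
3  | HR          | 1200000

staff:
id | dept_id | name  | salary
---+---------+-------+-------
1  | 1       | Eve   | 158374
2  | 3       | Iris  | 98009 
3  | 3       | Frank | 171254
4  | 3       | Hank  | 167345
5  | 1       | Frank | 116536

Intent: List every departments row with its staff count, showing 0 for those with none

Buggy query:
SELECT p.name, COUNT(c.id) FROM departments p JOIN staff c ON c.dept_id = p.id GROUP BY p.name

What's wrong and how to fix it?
Bug: An inner join excludes parents with zero children

Fix: Use LEFT JOIN so parents without children still appear (COUNT(c.id) gives 0)

Corrected query:
SELECT p.name, COUNT(c.id) FROM departments p LEFT JOIN staff c ON c.dept_id = p.id GROUP BY p.name

Result:
name        | COUNT(c.id)
------------+------------
Engineering | 2          
Finance     | 0          
HR          | 3          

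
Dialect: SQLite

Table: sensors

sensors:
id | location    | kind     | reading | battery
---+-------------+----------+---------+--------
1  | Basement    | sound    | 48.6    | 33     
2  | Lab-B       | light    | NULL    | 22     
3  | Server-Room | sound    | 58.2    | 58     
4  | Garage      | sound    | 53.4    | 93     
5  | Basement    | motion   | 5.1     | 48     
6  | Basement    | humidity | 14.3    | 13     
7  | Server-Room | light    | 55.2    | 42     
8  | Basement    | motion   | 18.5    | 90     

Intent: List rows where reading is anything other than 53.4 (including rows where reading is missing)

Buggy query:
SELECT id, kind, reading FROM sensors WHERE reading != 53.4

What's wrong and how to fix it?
Bug: Inequality against NULL is unknown, not true; rows with NULL are dropped

Fix: Add an explicit OR reading IS NULL to include the missing-value rows

Corrected query:
SELECT id, kind, reading FROM sensors WHERE reading != 53.4 OR reading IS NULL

Result:
id | kind     | reading
---+----------+--------
1  | sound    | 48.6   
2  | light    | NULL   
3  | sound    | 58.2   
5  | motion   | 5.1    
6  | humidity | 14.3   
7  | light    | 55.2   
8  | motion   | 18.5   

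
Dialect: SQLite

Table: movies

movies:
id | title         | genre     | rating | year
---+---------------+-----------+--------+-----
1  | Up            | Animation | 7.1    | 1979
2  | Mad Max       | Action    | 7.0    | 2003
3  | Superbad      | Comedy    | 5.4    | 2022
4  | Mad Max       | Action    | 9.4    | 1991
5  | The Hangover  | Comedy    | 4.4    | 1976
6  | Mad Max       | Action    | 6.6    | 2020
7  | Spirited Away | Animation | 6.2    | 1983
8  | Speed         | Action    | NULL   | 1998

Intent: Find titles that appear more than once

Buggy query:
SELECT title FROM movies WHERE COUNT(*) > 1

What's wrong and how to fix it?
Bug: WHERE can't reference COUNT(*); aggregates are computed after WHERE

Fix: Group first, then use HAVING for the count condition

Corrected query:
SELECT title FROM movies GROUP BY title HAVING COUNT(*) > 1

Result:
title  
-------
Mad Max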